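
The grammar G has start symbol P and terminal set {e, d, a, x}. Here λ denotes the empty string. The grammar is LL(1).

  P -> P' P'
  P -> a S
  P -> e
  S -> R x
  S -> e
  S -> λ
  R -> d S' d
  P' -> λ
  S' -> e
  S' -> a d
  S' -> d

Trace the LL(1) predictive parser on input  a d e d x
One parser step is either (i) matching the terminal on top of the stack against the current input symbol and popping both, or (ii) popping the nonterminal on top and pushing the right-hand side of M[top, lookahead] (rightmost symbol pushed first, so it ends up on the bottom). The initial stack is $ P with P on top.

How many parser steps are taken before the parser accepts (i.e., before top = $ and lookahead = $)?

9

step 1: stack=$ P  input=a d e d x $  — expand P -> a S
step 2: stack=$ S a  input=a d e d x $  — match a
step 3: stack=$ S  input=d e d x $  — expand S -> R x
step 4: stack=$ x R  input=d e d x $  — expand R -> d S' d
step 5: stack=$ x d S' d  input=d e d x $  — match d
step 6: stack=$ x d S'  input=e d x $  — expand S' -> e
step 7: stack=$ x d e  input=e d x $  — match e
step 8: stack=$ x d  input=d x $  — match d
step 9: stack=$ x  input=x $  — match x
Accept reached after 9 steps.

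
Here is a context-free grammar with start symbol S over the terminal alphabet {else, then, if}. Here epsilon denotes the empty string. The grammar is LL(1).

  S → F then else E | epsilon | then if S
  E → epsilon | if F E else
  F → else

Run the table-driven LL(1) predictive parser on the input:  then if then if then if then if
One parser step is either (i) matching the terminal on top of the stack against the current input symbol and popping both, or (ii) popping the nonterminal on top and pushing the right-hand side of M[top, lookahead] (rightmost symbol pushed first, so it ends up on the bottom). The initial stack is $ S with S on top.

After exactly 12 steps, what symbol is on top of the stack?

      Stack        Input                              Action
   1  $ S          then if then if then if then if $  expand S → then if S
   2  $ S if then  then if then if then if then if $  match then
   3  $ S if       if then if then if then if $       match if
   4  $ S          then if then if then if $          expand S → then if S
   5  $ S if then  then if then if then if $          match then
   6  $ S if       if then if then if $               match if
   7  $ S          then if then if $                  expand S → then if S
   8  $ S if then  then if then if $                  match then
   9  $ S if       if then if $                       match if
  10  $ S          then if $                          expand S → then if S
  11  $ S if then  then if $                          match then
  12  $ S if       if $                               match if
Stack after step 12: $ S (top = S).

S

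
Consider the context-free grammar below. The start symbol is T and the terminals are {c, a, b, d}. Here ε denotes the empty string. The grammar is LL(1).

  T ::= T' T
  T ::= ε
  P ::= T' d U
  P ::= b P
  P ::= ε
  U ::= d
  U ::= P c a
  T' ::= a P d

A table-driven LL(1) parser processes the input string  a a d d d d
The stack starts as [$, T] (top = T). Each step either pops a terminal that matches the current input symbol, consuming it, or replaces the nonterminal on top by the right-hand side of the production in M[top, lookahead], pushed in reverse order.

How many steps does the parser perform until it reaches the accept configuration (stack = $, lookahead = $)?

13

      Stack            Input          Action
   1  $ T              a a d d d d $  expand T ::= T' T
   2  $ T T'           a a d d d d $  expand T' ::= a P d
   3  $ T d P a        a a d d d d $  match a
   4  $ T d P          a d d d d $    expand P ::= T' d U
   5  $ T d U d T'     a d d d d $    expand T' ::= a P d
   6  $ T d U d d P a  a d d d d $    match a
   7  $ T d U d d P    d d d d $      expand P ::= ε
   8  $ T d U d d      d d d d $      match d
   9  $ T d U d        d d d $        match d
  10  $ T d U          d d $          expand U ::= d
  11  $ T d d          d d $          match d
  12  $ T d            d $            match d
  13  $ T              $              expand T ::= ε
Accept reached after 13 steps.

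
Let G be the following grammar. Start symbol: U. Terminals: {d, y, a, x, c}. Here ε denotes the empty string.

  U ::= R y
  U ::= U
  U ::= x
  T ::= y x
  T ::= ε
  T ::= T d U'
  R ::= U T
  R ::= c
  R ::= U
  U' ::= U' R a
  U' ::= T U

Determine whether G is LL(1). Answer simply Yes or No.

No

FIRST(U) = {c, x}
FIRST(T) = {ε, d, y}
FIRST(R) = {c, x}
FIRST(U') = {c, d, x, y}
FOLLOW(U) = {$, a, c, d, x, y}
FOLLOW(T) = {a, c, d, x, y}
FOLLOW(R) = {a, y}
FOLLOW(U') = {a, c, d, x, y}
Cell M[R, c] receives both R ::= U T and R ::= c and R ::= U — the grammar is not LL(1).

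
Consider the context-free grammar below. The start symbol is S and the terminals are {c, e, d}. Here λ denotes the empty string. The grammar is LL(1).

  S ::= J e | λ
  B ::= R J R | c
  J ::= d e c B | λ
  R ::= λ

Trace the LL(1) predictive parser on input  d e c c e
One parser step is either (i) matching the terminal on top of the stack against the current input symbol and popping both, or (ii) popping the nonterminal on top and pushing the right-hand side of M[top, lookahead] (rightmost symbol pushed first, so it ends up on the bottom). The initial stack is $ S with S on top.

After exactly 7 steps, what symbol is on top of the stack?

     Stack        Input        Action
  1  $ S          d e c c e $  expand S ::= J e
  2  $ e J        d e c c e $  expand J ::= d e c B
  3  $ e B c e d  d e c c e $  match d
  4  $ e B c e    e c c e $    match e
  5  $ e B c      c c e $      match c
  6  $ e B        c e $        expand B ::= c
  7  $ e c        c e $        match c
Stack after step 7: $ e (top = e).

e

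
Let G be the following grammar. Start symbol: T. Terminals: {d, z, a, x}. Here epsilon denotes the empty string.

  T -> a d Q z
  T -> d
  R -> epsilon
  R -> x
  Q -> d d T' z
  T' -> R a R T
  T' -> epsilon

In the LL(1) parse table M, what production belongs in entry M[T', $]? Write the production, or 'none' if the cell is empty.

FIRST(T) = {a, d}
FIRST(R) = {epsilon, x}
FIRST(Q) = {d}
FIRST(T') = {epsilon, a, x}  (via R a R T)
FOLLOW(T) includes $ since T is the start symbol.
FOLLOW(T'): in Q->d d T' z, T' is followed by z with FIRST {z}. Thus FOLLOW(T') = {z}.
For T' -> R a R T: FIRST(R a R T) = {a, x}, so it goes in M[T', t] for t ∈ {a, x}.
For T' -> epsilon: FIRST(epsilon) = {epsilon}, so it goes in M[T', t] for t ∈ {}; since epsilon ∈ FIRST, also for every t ∈ FOLLOW(T') = {z}.
None of these place a production in M[T', $].

none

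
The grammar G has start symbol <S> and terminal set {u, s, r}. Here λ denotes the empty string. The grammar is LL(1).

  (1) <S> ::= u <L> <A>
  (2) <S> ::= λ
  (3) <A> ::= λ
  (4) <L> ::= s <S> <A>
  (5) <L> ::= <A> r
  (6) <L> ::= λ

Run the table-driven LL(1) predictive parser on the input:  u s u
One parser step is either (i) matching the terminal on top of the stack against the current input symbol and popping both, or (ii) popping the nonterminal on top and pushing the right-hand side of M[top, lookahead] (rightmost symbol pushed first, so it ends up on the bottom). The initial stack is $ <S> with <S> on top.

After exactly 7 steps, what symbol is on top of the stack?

     Stack                Input    Action
  1  $ <S>                u s u $  expand <S> ::= u <L> <A>
  2  $ <A> <L> u          u s u $  match u
  3  $ <A> <L>            s u $    expand <L> ::= s <S> <A>
  4  $ <A> <A> <S> s      s u $    match s
  5  $ <A> <A> <S>        u $      expand <S> ::= u <L> <A>
  6  $ <A> <A> <A> <L> u  u $      match u
  7  $ <A> <A> <A> <L>    $        expand <L> ::= λ
Stack after step 7: $ <A> <A> <A> (top = <A>).

<A>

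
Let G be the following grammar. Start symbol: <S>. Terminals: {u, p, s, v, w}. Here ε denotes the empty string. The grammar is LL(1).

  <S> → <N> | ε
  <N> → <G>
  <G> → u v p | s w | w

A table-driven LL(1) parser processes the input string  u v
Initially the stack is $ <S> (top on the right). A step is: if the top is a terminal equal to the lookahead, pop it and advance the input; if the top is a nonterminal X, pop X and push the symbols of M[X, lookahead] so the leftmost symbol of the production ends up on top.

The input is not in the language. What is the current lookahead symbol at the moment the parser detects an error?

step 1: stack=$ <S>  input=u v $  — expand <S> → <N>
step 2: stack=$ <N>  input=u v $  — expand <N> → <G>
step 3: stack=$ <G>  input=u v $  — expand <G> → u v p
step 4: stack=$ p v u  input=u v $  — match u
step 5: stack=$ p v  input=v $  — match v
step 6: stack=$ p  input=$  — error: top is terminal p but lookahead is $

$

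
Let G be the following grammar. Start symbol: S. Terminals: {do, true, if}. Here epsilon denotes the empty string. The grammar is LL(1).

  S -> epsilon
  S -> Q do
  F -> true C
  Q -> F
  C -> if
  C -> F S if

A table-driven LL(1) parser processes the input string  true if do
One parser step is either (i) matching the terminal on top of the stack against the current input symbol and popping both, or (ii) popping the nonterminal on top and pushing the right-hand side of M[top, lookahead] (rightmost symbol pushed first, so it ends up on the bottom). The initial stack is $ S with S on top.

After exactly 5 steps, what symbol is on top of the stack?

step 1: stack=$ S  input=true if do $  — expand S -> Q do
step 2: stack=$ do Q  input=true if do $  — expand Q -> F
step 3: stack=$ do F  input=true if do $  — expand F -> true C
step 4: stack=$ do C true  input=true if do $  — match true
step 5: stack=$ do C  input=if do $  — expand C -> if
Stack after step 5: $ do if (top = if).

if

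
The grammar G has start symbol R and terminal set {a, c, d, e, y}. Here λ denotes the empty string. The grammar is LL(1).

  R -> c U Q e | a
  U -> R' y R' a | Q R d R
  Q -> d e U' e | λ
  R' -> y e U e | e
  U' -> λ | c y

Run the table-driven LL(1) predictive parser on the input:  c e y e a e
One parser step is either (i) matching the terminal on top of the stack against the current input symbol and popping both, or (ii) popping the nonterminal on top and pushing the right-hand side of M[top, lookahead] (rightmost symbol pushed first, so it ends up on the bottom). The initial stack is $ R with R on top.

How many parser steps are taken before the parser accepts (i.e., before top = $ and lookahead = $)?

11

step 1: stack=$ R  input=c e y e a e $  — expand R -> c U Q e
step 2: stack=$ e Q U c  input=c e y e a e $  — match c
step 3: stack=$ e Q U  input=e y e a e $  — expand U -> R' y R' a
step 4: stack=$ e Q a R' y R'  input=e y e a e $  — expand R' -> e
step 5: stack=$ e Q a R' y e  input=e y e a e $  — match e
step 6: stack=$ e Q a R' y  input=y e a e $  — match y
step 7: stack=$ e Q a R'  input=e a e $  — expand R' -> e
step 8: stack=$ e Q a e  input=e a e $  — match e
step 9: stack=$ e Q a  input=a e $  — match a
step 10: stack=$ e Q  input=e $  — expand Q -> λ
step 11: stack=$ e  input=e $  — match e
Accept reached after 11 steps.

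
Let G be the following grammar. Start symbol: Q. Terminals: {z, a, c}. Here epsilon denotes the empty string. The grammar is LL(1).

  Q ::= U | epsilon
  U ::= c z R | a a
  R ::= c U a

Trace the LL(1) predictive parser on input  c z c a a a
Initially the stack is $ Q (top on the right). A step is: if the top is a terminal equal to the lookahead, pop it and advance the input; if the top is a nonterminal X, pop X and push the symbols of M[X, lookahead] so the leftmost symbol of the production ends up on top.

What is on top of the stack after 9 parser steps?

step 1: stack=$ Q  input=c z c a a a $  — expand Q ::= U
step 2: stack=$ U  input=c z c a a a $  — expand U ::= c z R
step 3: stack=$ R z c  input=c z c a a a $  — match c
step 4: stack=$ R z  input=z c a a a $  — match z
step 5: stack=$ R  input=c a a a $  — expand R ::= c U a
step 6: stack=$ a U c  input=c a a a $  — match c
step 7: stack=$ a U  input=a a a $  — expand U ::= a a
step 8: stack=$ a a a  input=a a a $  — match a
step 9: stack=$ a a  input=a a $  — match a
Stack after step 9: $ a (top = a).

a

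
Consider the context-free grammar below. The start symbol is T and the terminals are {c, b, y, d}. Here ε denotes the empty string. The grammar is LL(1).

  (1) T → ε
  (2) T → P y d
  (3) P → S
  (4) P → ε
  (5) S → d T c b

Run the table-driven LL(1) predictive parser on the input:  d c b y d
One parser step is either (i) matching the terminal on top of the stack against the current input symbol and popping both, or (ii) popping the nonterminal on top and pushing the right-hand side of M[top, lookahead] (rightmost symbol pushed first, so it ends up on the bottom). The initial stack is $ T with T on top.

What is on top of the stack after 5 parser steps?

c

step 1: stack=$ T  input=d c b y d $  — expand T → P y d
step 2: stack=$ d y P  input=d c b y d $  — expand P → S
step 3: stack=$ d y S  input=d c b y d $  — expand S → d T c b
step 4: stack=$ d y b c T d  input=d c b y d $  — match d
step 5: stack=$ d y b c T  input=c b y d $  — expand T → ε
Stack after step 5: $ d y b c (top = c).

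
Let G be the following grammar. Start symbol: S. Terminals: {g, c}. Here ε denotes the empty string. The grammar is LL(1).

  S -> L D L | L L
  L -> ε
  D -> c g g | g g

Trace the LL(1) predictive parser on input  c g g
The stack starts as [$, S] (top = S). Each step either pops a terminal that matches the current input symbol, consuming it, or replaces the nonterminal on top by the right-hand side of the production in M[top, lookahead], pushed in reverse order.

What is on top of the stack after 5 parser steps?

     Stack      Input    Action
  1  $ S        c g g $  expand S -> L D L
  2  $ L D L    c g g $  expand L -> ε
  3  $ L D      c g g $  expand D -> c g g
  4  $ L g g c  c g g $  match c
  5  $ L g g    g g $    match g
Stack after step 5: $ L g (top = g).

g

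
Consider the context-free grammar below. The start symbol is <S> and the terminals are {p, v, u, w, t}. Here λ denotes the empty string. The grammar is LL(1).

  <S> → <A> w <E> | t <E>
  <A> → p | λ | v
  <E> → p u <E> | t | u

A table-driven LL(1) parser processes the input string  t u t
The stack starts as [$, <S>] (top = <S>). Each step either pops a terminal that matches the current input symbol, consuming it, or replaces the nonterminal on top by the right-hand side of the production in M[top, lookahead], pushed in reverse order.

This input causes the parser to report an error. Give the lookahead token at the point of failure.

t

     Stack    Input    Action
  1  $ <S>    t u t $  expand <S> → t <E>
  2  $ <E> t  t u t $  match t
  3  $ <E>    u t $    expand <E> → u
  4  $ u      u t $    match u
  5  $        t $      error: stack empty but input remains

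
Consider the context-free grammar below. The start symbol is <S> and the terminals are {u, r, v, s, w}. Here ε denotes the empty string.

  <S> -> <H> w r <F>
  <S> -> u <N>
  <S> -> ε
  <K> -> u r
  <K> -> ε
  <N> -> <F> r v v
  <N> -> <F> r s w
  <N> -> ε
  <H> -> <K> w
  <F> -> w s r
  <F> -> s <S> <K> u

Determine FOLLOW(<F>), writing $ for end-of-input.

FIRST(<K>): from <K>->u r we get {u}; from <K>->ε we get {ε}. So FIRST(<K>) = {ε, u}.
FIRST(<F>): from <F>->w s r we get {w}; from <F>->s <S> <K> u we get {s}. So FIRST(<F>) = {s, w}.
FIRST(<N>): from <N>-><F> r v v we get {s, w}; from <N>-><F> r s w we get {s, w}; from <N>->ε we get {ε}. So FIRST(<N>) = {ε, s, w}.
FIRST(<H>): from <H>-><K> w we get {u, w}. So FIRST(<H>) = {u, w}.
FIRST(<S>): from <S>-><H> w r <F> we get {u, w}; from <S>->u <N> we get {u}; from <S>->ε we get {ε}. So FIRST(<S>) = {ε, u, w}.
FOLLOW(<S>) includes $ since <S> is the start symbol.
FOLLOW(<S>): in <F>->s <S> <K> u, <S> is followed by <K> u with FIRST {u}. Thus FOLLOW(<S>) = {$, u}.
FOLLOW(<K>): in <H>-><K> w, <K> is followed by w with FIRST {w}; in <F>->s <S> <K> u, <K> is followed by u with FIRST {u}. Thus FOLLOW(<K>) = {u, w}.
FOLLOW(<N>): in <S>->u <N>, the suffix after <N> is empty, so FOLLOW(<N>) ⊇ FOLLOW(<S>) = {$, u}. Thus FOLLOW(<N>) = {$, u}.
FOLLOW(<H>): in <S>-><H> w r <F>, <H> is followed by w r <F> with FIRST {w}. Thus FOLLOW(<H>) = {w}.
FOLLOW(<F>): in <S>-><H> w r <F>, the suffix after <F> is empty, so FOLLOW(<F>) ⊇ FOLLOW(<S>) = {$, u}; in <N>-><F> r v v, <F> is followed by r v v with FIRST {r}; in <N>-><F> r s w, <F> is followed by r s w with FIRST {r}. Thus FOLLOW(<F>) = {$, r, u}.

{$, r, u}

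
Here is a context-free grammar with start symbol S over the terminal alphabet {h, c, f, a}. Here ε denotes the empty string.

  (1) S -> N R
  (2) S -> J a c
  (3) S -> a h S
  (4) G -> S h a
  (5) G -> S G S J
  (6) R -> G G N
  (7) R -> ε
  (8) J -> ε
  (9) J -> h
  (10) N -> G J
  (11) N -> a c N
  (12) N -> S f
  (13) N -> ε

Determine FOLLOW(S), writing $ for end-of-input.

FIRST(J) = {ε, h}
FIRST(S) = {ε, a, f, h}  (via N R, J a c)
FIRST(G) = {a, f, h}  (via S h a, S G S J)
FIRST(R) = {ε, a, f, h}  (via G G N)
FIRST(N) = {ε, a, f, h}  (via G J, S f)
FOLLOW(S) includes $ since S is the start symbol.
FOLLOW(S): in S->a h S, the suffix after S is empty (adds nothing new); in G->S h a, S is followed by h a with FIRST {h}; in G->S G S J (occurrence 1), S is followed by G S J with FIRST {a, f, h}; in G->S G S J (occurrence 2), S is followed by J with FIRST {ε, h}; in G->S G S J (occurrence 2), the suffix after S is nullable, so FOLLOW(S) ⊇ FOLLOW(G) = {$, a, f, h}; in N->S f, S is followed by f with FIRST {f}. Thus FOLLOW(S) = {$, a, f, h}.
FOLLOW(R): in S->N R, the suffix after R is empty, so FOLLOW(R) ⊇ FOLLOW(S) = {$, a, f, h}. Thus FOLLOW(R) = {$, a, f, h}.
FOLLOW(N): in S->N R, N is followed by R with FIRST {ε, a, f, h}; in S->N R, the suffix after N is nullable, so FOLLOW(N) ⊇ FOLLOW(S) = {$, a, f, h}; in R->G G N, the suffix after N is empty, so FOLLOW(N) ⊇ FOLLOW(R) = {$, a, f, h}; in N->a c N, the suffix after N is empty (adds nothing new). Thus FOLLOW(N) = {$, a, f, h}.
FOLLOW(G): in G->S G S J, G is followed by S J with FIRST {ε, a, f, h}; in G->S G S J, the suffix after G is nullable (adds nothing new); in R->G G N (occurrence 1), G is followed by G N with FIRST {a, f, h}; in R->G G N (occurrence 2), G is followed by N with FIRST {ε, a, f, h}; in R->G G N (occurrence 2), the suffix after G is nullable, so FOLLOW(G) ⊇ FOLLOW(R) = {$, a, f, h}; in N->G J, G is followed by J with FIRST {ε, h}; in N->G J, the suffix after G is nullable, so FOLLOW(G) ⊇ FOLLOW(N) = {$, a, f, h}. Thus FOLLOW(G) = {$, a, f, h}.
FOLLOW(J): in S->J a c, J is followed by a c with FIRST {a}; in G->S G S J, the suffix after J is empty, so FOLLOW(J) ⊇ FOLLOW(G) = {$, a, f, h}; in N->G J, the suffix after J is empty, so FOLLOW(J) ⊇ FOLLOW(N) = {$, a, f, h}. Thus FOLLOW(J) = {$, a, f, h}.

{$, a, f, h}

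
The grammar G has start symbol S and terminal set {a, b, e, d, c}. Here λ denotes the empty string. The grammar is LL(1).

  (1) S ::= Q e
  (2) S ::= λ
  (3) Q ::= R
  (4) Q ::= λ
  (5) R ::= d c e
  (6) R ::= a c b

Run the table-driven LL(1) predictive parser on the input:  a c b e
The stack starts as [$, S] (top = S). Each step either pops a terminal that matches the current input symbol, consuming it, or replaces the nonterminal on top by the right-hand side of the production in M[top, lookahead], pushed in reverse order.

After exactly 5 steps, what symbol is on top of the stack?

     Stack      Input      Action
  1  $ S        a c b e $  expand S ::= Q e
  2  $ e Q      a c b e $  expand Q ::= R
  3  $ e R      a c b e $  expand R ::= a c b
  4  $ e b c a  a c b e $  match a
  5  $ e b c    c b e $    match c
Stack after step 5: $ e b (top = b).

b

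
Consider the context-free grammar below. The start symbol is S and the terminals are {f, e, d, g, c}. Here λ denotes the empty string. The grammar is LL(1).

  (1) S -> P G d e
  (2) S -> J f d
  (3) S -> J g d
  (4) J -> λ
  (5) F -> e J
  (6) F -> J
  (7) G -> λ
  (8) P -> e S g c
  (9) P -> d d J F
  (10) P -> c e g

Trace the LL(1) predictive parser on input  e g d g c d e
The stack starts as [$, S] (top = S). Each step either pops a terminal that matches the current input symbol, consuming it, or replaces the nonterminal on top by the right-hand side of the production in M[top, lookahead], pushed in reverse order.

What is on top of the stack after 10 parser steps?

d

      Stack              Input            Action
   1  $ S                e g d g c d e $  expand S -> P G d e
   2  $ e d G P          e g d g c d e $  expand P -> e S g c
   3  $ e d G c g S e    e g d g c d e $  match e
   4  $ e d G c g S      g d g c d e $    expand S -> J g d
   5  $ e d G c g d g J  g d g c d e $    expand J -> λ
   6  $ e d G c g d g    g d g c d e $    match g
   7  $ e d G c g d      d g c d e $      match d
   8  $ e d G c g        g c d e $        match g
   9  $ e d G c          c d e $          match c
  10  $ e d G            d e $            expand G -> λ
Stack after step 10: $ e d (top = d).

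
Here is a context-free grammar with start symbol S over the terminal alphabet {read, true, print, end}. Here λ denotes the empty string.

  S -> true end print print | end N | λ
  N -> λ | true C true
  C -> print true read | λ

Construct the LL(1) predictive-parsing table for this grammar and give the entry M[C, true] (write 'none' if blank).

FIRST(S) = {λ, end, true}
FIRST(N) = {λ, true}
FIRST(C) = {λ, print}
FOLLOW(S) includes $ since S is the start symbol.
FOLLOW(C): in N->true C true, C is followed by true with FIRST {true}. Thus FOLLOW(C) = {true}.
For C -> print true read: FIRST(print true read) = {print}, so it goes in M[C, t] for t ∈ {print}.
For C -> λ: FIRST(λ) = {λ}, so it goes in M[C, t] for t ∈ {}; since λ ∈ FIRST, also for every t ∈ FOLLOW(C) = {true}.

C -> λ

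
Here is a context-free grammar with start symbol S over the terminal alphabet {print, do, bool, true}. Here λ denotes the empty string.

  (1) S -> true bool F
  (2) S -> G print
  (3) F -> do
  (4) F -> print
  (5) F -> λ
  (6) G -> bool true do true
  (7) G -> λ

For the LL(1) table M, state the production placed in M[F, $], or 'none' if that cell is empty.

FIRST(F): from F->do we get {do}; from F->print we get {print}; from F->λ we get {λ}. So FIRST(F) = {λ, do, print}.
FIRST(G): from G->bool true do true we get {bool}; from G->λ we get {λ}. So FIRST(G) = {λ, bool}.
FIRST(S): from S->true bool F we get {true}; from S->G print we get {bool, print}. So FIRST(S) = {bool, print, true}.
FOLLOW(S) includes $ since S is the start symbol.
FOLLOW(S): S appears on no right-hand side. Thus FOLLOW(S) = {$}.
FOLLOW(F): in S->true bool F, the suffix after F is empty, so FOLLOW(F) ⊇ FOLLOW(S) = {$}. Thus FOLLOW(F) = {$}.
For F -> do: FIRST(do) = {do}, so it goes in M[F, t] for t ∈ {do}.
For F -> print: FIRST(print) = {print}, so it goes in M[F, t] for t ∈ {print}.
For F -> λ: FIRST(λ) = {λ}, so it goes in M[F, t] for t ∈ {}; since λ ∈ FIRST, also for every t ∈ FOLLOW(F) = {$}.

F -> λ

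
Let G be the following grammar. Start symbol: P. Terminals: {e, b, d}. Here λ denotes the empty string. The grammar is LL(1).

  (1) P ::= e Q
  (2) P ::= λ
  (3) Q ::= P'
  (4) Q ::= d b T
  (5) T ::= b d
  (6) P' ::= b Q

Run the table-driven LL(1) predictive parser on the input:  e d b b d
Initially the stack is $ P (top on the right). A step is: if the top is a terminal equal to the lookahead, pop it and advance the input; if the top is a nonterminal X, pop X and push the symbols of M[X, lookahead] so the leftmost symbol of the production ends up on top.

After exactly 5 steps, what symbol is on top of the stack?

     Stack    Input        Action
  1  $ P      e d b b d $  expand P ::= e Q
  2  $ Q e    e d b b d $  match e
  3  $ Q      d b b d $    expand Q ::= d b T
  4  $ T b d  d b b d $    match d
  5  $ T b    b b d $      match b
Stack after step 5: $ T (top = T).

T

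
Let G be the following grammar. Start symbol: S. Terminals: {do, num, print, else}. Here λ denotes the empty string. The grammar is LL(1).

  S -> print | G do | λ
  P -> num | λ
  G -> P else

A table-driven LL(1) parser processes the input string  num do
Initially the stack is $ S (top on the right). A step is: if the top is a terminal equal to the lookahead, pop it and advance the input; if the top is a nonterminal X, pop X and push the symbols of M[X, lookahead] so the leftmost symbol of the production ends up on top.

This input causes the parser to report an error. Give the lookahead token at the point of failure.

do

step 1: stack=$ S  input=num do $  — expand S -> G do
step 2: stack=$ do G  input=num do $  — expand G -> P else
step 3: stack=$ do else P  input=num do $  — expand P -> num
step 4: stack=$ do else num  input=num do $  — match num
step 5: stack=$ do else  input=do $  — error: top is terminal else but lookahead is do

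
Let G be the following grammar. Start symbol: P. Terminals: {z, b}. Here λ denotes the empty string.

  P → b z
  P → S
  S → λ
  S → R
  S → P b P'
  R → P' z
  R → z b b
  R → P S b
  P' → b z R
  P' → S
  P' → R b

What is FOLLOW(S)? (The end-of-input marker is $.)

{$, b, z}

FIRST(P) = {λ, b, z}  (via S)
FIRST(S) = {λ, b, z}  (via R, P b P')
FIRST(R) = {b, z}  (via P' z, P S b)
FIRST(P') = {λ, b, z}  (via S, R b)
FOLLOW(P) includes $ since P is the start symbol.
FOLLOW(P): in S→P b P', P is followed by b P' with FIRST {b}; in R→P S b, P is followed by S b with FIRST {b, z}. Thus FOLLOW(P) = {$, b, z}.
FOLLOW(S): in P→S, the suffix after S is empty, so FOLLOW(S) ⊇ FOLLOW(P) = {$, b, z}; in R→P S b, S is followed by b with FIRST {b}; in P'→S, the suffix after S is empty, so FOLLOW(S) ⊇ FOLLOW(P') = {$, b, z}. Thus FOLLOW(S) = {$, b, z}.
FOLLOW(P'): in S→P b P', the suffix after P' is empty, so FOLLOW(P') ⊇ FOLLOW(S) = {$, b, z}; in R→P' z, P' is followed by z with FIRST {z}. Thus FOLLOW(P') = {$, b, z}.
FOLLOW(R): in S→R, the suffix after R is empty, so FOLLOW(R) ⊇ FOLLOW(S) = {$, b, z}; in P'→b z R, the suffix after R is empty, so FOLLOW(R) ⊇ FOLLOW(P') = {$, b, z}; in P'→R b, R is followed by b with FIRST {b}. Thus FOLLOW(R) = {$, b, z}.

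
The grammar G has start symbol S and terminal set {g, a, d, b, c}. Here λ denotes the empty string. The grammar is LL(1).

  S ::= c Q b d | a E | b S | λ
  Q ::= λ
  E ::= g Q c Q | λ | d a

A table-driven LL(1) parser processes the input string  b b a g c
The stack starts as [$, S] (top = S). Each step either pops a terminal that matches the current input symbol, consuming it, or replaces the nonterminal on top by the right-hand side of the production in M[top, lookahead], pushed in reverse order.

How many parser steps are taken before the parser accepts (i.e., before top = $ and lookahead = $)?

step 1: stack=$ S  input=b b a g c $  — expand S ::= b S
step 2: stack=$ S b  input=b b a g c $  — match b
step 3: stack=$ S  input=b a g c $  — expand S ::= b S
step 4: stack=$ S b  input=b a g c $  — match b
step 5: stack=$ S  input=a g c $  — expand S ::= a E
step 6: stack=$ E a  input=a g c $  — match a
step 7: stack=$ E  input=g c $  — expand E ::= g Q c Q
step 8: stack=$ Q c Q g  input=g c $  — match g
step 9: stack=$ Q c Q  input=c $  — expand Q ::= λ
step 10: stack=$ Q c  input=c $  — match c
step 11: stack=$ Q  input=$  — expand Q ::= λ
Accept reached after 11 steps.

11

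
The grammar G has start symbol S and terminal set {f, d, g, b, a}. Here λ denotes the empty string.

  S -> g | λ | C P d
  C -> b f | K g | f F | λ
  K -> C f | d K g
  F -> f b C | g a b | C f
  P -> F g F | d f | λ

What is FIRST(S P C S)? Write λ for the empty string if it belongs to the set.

{λ, b, d, f, g}

FIRST(S): from S->g we get {g}; from S->λ we get {λ}; from S->C P d we get {b, d, f, g}. So FIRST(S) = {λ, b, d, f, g}.
FIRST(C): from C->b f we get {b}; from C->K g we get {b, d, f}; from C->f F we get {f}; from C->λ we get {λ}. So FIRST(C) = {λ, b, d, f}.
FIRST(K): from K->C f we get {b, d, f}; from K->d K g we get {d}. So FIRST(K) = {b, d, f}.
FIRST(F): from F->f b C we get {f}; from F->g a b we get {g}; from F->C f we get {b, d, f}. So FIRST(F) = {b, d, f, g}.
FIRST(P): from P->F g F we get {b, d, f, g}; from P->d f we get {d}; from P->λ we get {λ}. So FIRST(P) = {λ, b, d, f, g}.
FIRST(S P C S): take FIRST of each symbol in turn, carrying on past any symbol whose FIRST contains λ; result {λ, b, d, f, g}.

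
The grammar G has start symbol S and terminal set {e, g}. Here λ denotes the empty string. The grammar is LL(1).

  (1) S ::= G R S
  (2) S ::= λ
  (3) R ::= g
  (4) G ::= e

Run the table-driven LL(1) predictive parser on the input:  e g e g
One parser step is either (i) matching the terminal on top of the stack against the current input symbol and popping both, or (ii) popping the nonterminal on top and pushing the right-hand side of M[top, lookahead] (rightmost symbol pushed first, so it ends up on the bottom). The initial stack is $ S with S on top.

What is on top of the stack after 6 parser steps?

step 1: stack=$ S  input=e g e g $  — expand S ::= G R S
step 2: stack=$ S R G  input=e g e g $  — expand G ::= e
step 3: stack=$ S R e  input=e g e g $  — match e
step 4: stack=$ S R  input=g e g $  — expand R ::= g
step 5: stack=$ S g  input=g e g $  — match g
step 6: stack=$ S  input=e g $  — expand S ::= G R S
Stack after step 6: $ S R G (top = G).

G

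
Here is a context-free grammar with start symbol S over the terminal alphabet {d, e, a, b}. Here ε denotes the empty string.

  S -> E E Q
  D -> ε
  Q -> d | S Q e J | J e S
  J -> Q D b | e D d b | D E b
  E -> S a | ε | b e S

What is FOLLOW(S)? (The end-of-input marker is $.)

FIRST(D): from D->ε we get {ε}. So FIRST(D) = {ε}.
FIRST(S): from S->E E Q we get {b, d, e}. So FIRST(S) = {b, d, e}.
FIRST(E): from E->S a we get {b, d, e}; from E->ε we get {ε}; from E->b e S we get {b}. So FIRST(E) = {ε, b, d, e}.
FIRST(Q): from Q->d we get {d}; from Q->S Q e J we get {b, d, e}; from Q->J e S we get {b, d, e}. So FIRST(Q) = {b, d, e}.
FIRST(J): from J->Q D b we get {b, d, e}; from J->e D d b we get {e}; from J->D E b we get {b, d, e}. So FIRST(J) = {b, d, e}.
FOLLOW(S) includes $ since S is the start symbol.
FOLLOW(D): in J->Q D b, D is followed by b with FIRST {b}; in J->e D d b, D is followed by d b with FIRST {d}; in J->D E b, D is followed by E b with FIRST {b, d, e}. Thus FOLLOW(D) = {b, d, e}.
FOLLOW(E): in S->E E Q (occurrence 1), E is followed by E Q with FIRST {b, d, e}; in S->E E Q (occurrence 2), E is followed by Q with FIRST {b, d, e}; in J->D E b, E is followed by b with FIRST {b}. Thus FOLLOW(E) = {b, d, e}.
FOLLOW(S): in Q->S Q e J, S is followed by Q e J with FIRST {b, d, e}; in Q->J e S, the suffix after S is empty, so FOLLOW(S) ⊇ FOLLOW(Q) = {$, a, b, d, e}; in E->S a, S is followed by a with FIRST {a}; in E->b e S, the suffix after S is empty, so FOLLOW(S) ⊇ FOLLOW(E) = {b, d, e}. Thus FOLLOW(S) = {$, a, b, d, e}.
FOLLOW(Q): in S->E E Q, the suffix after Q is empty, so FOLLOW(Q) ⊇ FOLLOW(S) = {$, a, b, d, e}; in Q->S Q e J, Q is followed by e J with FIRST {e}; in J->Q D b, Q is followed by D b with FIRST {b}. Thus FOLLOW(Q) = {$, a, b, d, e}.
FOLLOW(J): in Q->S Q e J, the suffix after J is empty, so FOLLOW(J) ⊇ FOLLOW(Q) = {$, a, b, d, e}; in Q->J e S, J is followed by e S with FIRST {e}. Thus FOLLOW(J) = {$, a, b, d, e}.

{$, a, b, d, e}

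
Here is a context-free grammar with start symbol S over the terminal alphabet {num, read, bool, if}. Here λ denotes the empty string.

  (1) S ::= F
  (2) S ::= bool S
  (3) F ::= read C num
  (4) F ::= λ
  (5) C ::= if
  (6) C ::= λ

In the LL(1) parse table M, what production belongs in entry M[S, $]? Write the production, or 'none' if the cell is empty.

S ::= F

FIRST(F) = {λ, read}
FIRST(C) = {λ, if}
FIRST(S) = {λ, bool, read}  (via F)
FOLLOW(S) includes $ since S is the start symbol.
FOLLOW(S): in S::=bool S, the suffix after S is empty (adds nothing new). Thus FOLLOW(S) = {$}.
For S ::= F: FIRST(F) = {λ, read}, so it goes in M[S, t] for t ∈ {read}; since λ ∈ FIRST, also for every t ∈ FOLLOW(S) = {$}.
For S ::= bool S: FIRST(bool S) = {bool}, so it goes in M[S, t] for t ∈ {bool}.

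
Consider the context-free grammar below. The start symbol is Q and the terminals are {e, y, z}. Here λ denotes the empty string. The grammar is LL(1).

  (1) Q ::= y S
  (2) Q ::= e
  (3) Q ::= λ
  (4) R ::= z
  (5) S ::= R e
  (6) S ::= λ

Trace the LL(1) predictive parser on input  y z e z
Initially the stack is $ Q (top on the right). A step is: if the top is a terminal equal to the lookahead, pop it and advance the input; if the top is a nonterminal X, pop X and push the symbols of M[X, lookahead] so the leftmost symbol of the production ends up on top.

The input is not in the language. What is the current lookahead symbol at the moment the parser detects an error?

step 1: stack=$ Q  input=y z e z $  — expand Q ::= y S
step 2: stack=$ S y  input=y z e z $  — match y
step 3: stack=$ S  input=z e z $  — expand S ::= R e
step 4: stack=$ e R  input=z e z $  — expand R ::= z
step 5: stack=$ e z  input=z e z $  — match z
step 6: stack=$ e  input=e z $  — match e
step 7: stack=$  input=z $  — error: stack empty but input remains

z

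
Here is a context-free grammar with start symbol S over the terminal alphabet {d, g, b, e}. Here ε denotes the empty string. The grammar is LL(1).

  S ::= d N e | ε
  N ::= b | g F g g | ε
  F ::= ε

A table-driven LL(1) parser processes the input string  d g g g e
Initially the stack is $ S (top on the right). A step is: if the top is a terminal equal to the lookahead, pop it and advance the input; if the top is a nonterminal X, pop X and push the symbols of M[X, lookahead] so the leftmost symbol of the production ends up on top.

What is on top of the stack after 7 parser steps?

e

step 1: stack=$ S  input=d g g g e $  — expand S ::= d N e
step 2: stack=$ e N d  input=d g g g e $  — match d
step 3: stack=$ e N  input=g g g e $  — expand N ::= g F g g
step 4: stack=$ e g g F g  input=g g g e $  — match g
step 5: stack=$ e g g F  input=g g e $  — expand F ::= ε
step 6: stack=$ e g g  input=g g e $  — match g
step 7: stack=$ e g  input=g e $  — match g
Stack after step 7: $ e (top = e).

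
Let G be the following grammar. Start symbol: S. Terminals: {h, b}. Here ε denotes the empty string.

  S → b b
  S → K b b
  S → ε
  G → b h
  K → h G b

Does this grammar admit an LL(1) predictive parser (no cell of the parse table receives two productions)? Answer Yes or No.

Yes

FIRST(S) = {ε, b, h}
FIRST(G) = {b}
FIRST(K) = {h}
FOLLOW(S) = {$}
FOLLOW(G) = {b}
FOLLOW(K) = {b}
Each cell of M receives at most one production.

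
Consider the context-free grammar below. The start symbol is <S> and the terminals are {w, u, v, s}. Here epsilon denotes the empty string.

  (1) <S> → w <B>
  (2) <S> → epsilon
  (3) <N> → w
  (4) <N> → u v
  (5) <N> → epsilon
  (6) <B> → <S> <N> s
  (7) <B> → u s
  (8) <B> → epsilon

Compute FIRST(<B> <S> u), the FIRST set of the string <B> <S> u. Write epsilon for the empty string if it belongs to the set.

FIRST(<S>) = {epsilon, w}
FIRST(<N>) = {epsilon, u, w}
FIRST(<B>) = {epsilon, s, u, w}  (via <S> <N> s)
FIRST(<B> <S> u): take FIRST of each symbol in turn, carrying on past any symbol whose FIRST contains epsilon; result {s, u, w}.

{s, u, w}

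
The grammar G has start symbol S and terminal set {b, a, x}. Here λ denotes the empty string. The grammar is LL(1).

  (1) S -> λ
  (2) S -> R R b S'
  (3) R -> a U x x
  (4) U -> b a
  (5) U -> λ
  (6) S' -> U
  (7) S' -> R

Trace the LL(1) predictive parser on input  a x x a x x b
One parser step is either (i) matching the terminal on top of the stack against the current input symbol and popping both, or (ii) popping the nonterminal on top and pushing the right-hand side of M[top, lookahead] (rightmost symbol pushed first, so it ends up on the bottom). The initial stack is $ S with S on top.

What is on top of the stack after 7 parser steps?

     Stack             Input            Action
  1  $ S               a x x a x x b $  expand S -> R R b S'
  2  $ S' b R R        a x x a x x b $  expand R -> a U x x
  3  $ S' b R x x U a  a x x a x x b $  match a
  4  $ S' b R x x U    x x a x x b $    expand U -> λ
  5  $ S' b R x x      x x a x x b $    match x
  6  $ S' b R x        x a x x b $      match x
  7  $ S' b R          a x x b $        expand R -> a U x x
Stack after step 7: $ S' b x x U a (top = a).

a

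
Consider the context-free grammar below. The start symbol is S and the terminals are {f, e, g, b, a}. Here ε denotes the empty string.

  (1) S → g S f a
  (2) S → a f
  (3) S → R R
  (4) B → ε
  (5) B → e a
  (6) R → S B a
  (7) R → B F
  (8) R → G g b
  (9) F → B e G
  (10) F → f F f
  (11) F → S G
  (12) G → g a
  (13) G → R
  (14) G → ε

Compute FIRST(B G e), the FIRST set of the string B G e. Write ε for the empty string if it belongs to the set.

{a, e, f, g}

FIRST(B) = {ε, e}
FIRST(S) = {a, e, f, g}  (via R R)
FIRST(F) = {a, e, f, g}  (via B e G, S G)
FIRST(R) = {a, e, f, g}  (via S B a, B F, G g b)
FIRST(G) = {ε, a, e, f, g}  (via R)
FIRST(B G e): take FIRST of each symbol in turn, carrying on past any symbol whose FIRST contains ε; result {a, e, f, g}.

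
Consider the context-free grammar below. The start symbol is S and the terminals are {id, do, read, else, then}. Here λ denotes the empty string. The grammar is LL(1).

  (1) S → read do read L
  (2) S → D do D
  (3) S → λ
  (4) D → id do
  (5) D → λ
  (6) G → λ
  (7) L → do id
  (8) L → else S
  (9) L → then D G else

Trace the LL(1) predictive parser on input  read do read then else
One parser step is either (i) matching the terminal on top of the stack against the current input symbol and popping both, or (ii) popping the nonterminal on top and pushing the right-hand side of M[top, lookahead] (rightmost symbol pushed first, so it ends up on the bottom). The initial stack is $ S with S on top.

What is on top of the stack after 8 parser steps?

else

     Stack             Input                     Action
  1  $ S               read do read then else $  expand S → read do read L
  2  $ L read do read  read do read then else $  match read
  3  $ L read do       do read then else $       match do
  4  $ L read          read then else $          match read
  5  $ L               then else $               expand L → then D G else
  6  $ else G D then   then else $               match then
  7  $ else G D        else $                    expand D → λ
  8  $ else G          else $                    expand G → λ
Stack after step 8: $ else (top = else).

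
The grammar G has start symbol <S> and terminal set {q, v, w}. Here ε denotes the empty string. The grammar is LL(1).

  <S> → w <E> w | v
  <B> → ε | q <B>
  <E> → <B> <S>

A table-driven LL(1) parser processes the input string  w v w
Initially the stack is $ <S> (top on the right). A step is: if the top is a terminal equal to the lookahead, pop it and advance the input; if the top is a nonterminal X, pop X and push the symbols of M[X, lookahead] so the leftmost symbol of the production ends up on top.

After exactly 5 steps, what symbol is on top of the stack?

step 1: stack=$ <S>  input=w v w $  — expand <S> → w <E> w
step 2: stack=$ w <E> w  input=w v w $  — match w
step 3: stack=$ w <E>  input=v w $  — expand <E> → <B> <S>
step 4: stack=$ w <S> <B>  input=v w $  — expand <B> → ε
step 5: stack=$ w <S>  input=v w $  — expand <S> → v
Stack after step 5: $ w v (top = v).

v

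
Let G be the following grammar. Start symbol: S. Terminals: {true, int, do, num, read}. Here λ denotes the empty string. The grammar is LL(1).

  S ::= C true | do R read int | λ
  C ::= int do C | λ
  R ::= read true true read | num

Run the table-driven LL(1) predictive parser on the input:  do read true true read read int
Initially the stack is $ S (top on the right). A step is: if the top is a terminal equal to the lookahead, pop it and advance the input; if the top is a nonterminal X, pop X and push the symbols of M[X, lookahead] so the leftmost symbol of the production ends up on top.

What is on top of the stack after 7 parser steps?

read

     Stack                           Input                              Action
  1  $ S                             do read true true read read int $  expand S ::= do R read int
  2  $ int read R do                 do read true true read read int $  match do
  3  $ int read R                    read true true read read int $     expand R ::= read true true read
  4  $ int read read true true read  read true true read read int $     match read
  5  $ int read read true true       true true read read int $          match true
  6  $ int read read true            true read read int $               match true
  7  $ int read read                 read read int $                    match read
Stack after step 7: $ int read (top = read).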